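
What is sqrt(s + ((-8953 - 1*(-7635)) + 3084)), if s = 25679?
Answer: sqrt(27445) ≈ 165.67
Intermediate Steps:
sqrt(s + ((-8953 - 1*(-7635)) + 3084)) = sqrt(25679 + ((-8953 - 1*(-7635)) + 3084)) = sqrt(25679 + ((-8953 + 7635) + 3084)) = sqrt(25679 + (-1318 + 3084)) = sqrt(25679 + 1766) = sqrt(27445)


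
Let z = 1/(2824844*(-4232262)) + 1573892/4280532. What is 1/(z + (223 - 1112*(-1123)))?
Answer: 4264651196718646008/5326546648103241955691129 ≈ 8.0064e-7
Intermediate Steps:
z = 1568052849810345137/4264651196718646008 (z = (1/2824844)*(-1/4232262) + 1573892*(1/4280532) = -1/11955479917128 + 393473/1070133 = 1568052849810345137/4264651196718646008 ≈ 0.36769)
1/(z + (223 - 1112*(-1123))) = 1/(1568052849810345137/4264651196718646008 + (223 - 1112*(-1123))) = 1/(1568052849810345137/4264651196718646008 + (223 + 1248776)) = 1/(1568052849810345137/4264651196718646008 + 1248999) = 1/(5326546648103241955691129/4264651196718646008) = 4264651196718646008/5326546648103241955691129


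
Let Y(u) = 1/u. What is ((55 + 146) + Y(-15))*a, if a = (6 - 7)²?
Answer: 3014/15 ≈ 200.93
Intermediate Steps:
a = 1 (a = (-1)² = 1)
((55 + 146) + Y(-15))*a = ((55 + 146) + 1/(-15))*1 = (201 - 1/15)*1 = (3014/15)*1 = 3014/15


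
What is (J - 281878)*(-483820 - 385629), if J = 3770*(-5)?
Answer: 261467658872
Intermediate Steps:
J = -18850
(J - 281878)*(-483820 - 385629) = (-18850 - 281878)*(-483820 - 385629) = -300728*(-869449) = 261467658872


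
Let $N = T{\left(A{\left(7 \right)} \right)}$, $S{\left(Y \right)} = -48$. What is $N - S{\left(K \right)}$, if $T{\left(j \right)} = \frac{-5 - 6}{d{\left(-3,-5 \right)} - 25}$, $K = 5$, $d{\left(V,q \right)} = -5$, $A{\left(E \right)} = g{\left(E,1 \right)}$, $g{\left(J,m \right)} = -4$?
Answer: $\frac{1451}{30} \approx 48.367$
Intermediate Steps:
$A{\left(E \right)} = -4$
$T{\left(j \right)} = \frac{11}{30}$ ($T{\left(j \right)} = \frac{-5 - 6}{-5 - 25} = - \frac{11}{-30} = \left(-11\right) \left(- \frac{1}{30}\right) = \frac{11}{30}$)
$N = \frac{11}{30} \approx 0.36667$
$N - S{\left(K \right)} = \frac{11}{30} - -48 = \frac{11}{30} + 48 = \frac{1451}{30}$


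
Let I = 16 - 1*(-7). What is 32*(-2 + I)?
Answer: 672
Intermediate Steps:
I = 23 (I = 16 + 7 = 23)
32*(-2 + I) = 32*(-2 + 23) = 32*21 = 672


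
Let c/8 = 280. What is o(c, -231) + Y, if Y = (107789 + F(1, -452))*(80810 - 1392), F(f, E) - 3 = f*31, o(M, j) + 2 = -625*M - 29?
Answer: 8561686983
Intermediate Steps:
c = 2240 (c = 8*280 = 2240)
o(M, j) = -31 - 625*M (o(M, j) = -2 + (-625*M - 29) = -2 + (-29 - 625*M) = -31 - 625*M)
F(f, E) = 3 + 31*f (F(f, E) = 3 + f*31 = 3 + 31*f)
Y = 8563087014 (Y = (107789 + (3 + 31*1))*(80810 - 1392) = (107789 + (3 + 31))*79418 = (107789 + 34)*79418 = 107823*79418 = 8563087014)
o(c, -231) + Y = (-31 - 625*2240) + 8563087014 = (-31 - 1400000) + 8563087014 = -1400031 + 8563087014 = 8561686983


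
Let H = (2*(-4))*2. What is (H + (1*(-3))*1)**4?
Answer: 130321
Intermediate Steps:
H = -16 (H = -8*2 = -16)
(H + (1*(-3))*1)**4 = (-16 + (1*(-3))*1)**4 = (-16 - 3*1)**4 = (-16 - 3)**4 = (-19)**4 = 130321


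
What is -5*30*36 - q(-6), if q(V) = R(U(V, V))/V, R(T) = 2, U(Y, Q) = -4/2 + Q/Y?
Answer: -16199/3 ≈ -5399.7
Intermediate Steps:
U(Y, Q) = -2 + Q/Y (U(Y, Q) = -4*½ + Q/Y = -2 + Q/Y)
q(V) = 2/V
-5*30*36 - q(-6) = -5*30*36 - 2/(-6) = -150*36 - 2*(-1)/6 = -5400 - 1*(-⅓) = -5400 + ⅓ = -16199/3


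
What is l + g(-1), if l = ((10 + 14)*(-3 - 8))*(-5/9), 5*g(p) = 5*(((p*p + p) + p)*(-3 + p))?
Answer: 452/3 ≈ 150.67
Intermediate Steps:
g(p) = (-3 + p)*(p**2 + 2*p) (g(p) = (5*(((p*p + p) + p)*(-3 + p)))/5 = (5*(((p**2 + p) + p)*(-3 + p)))/5 = (5*(((p + p**2) + p)*(-3 + p)))/5 = (5*((p**2 + 2*p)*(-3 + p)))/5 = (5*((-3 + p)*(p**2 + 2*p)))/5 = (5*(-3 + p)*(p**2 + 2*p))/5 = (-3 + p)*(p**2 + 2*p))
l = 440/3 (l = (24*(-11))*(-5*1/9) = -264*(-5/9) = 440/3 ≈ 146.67)
l + g(-1) = 440/3 - (-6 + (-1)**2 - 1*(-1)) = 440/3 - (-6 + 1 + 1) = 440/3 - 1*(-4) = 440/3 + 4 = 452/3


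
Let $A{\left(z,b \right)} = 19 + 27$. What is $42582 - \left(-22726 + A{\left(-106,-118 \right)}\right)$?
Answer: $65262$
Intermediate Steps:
$A{\left(z,b \right)} = 46$
$42582 - \left(-22726 + A{\left(-106,-118 \right)}\right) = 42582 - \left(-22726 + 46\right) = 42582 - -22680 = 42582 + 22680 = 65262$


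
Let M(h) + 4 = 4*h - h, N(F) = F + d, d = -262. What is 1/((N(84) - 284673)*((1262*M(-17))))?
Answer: 1/19771507910 ≈ 5.0578e-11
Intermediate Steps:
N(F) = -262 + F (N(F) = F - 262 = -262 + F)
M(h) = -4 + 3*h (M(h) = -4 + (4*h - h) = -4 + 3*h)
1/((N(84) - 284673)*((1262*M(-17)))) = 1/(((-262 + 84) - 284673)*((1262*(-4 + 3*(-17))))) = 1/((-178 - 284673)*((1262*(-4 - 51)))) = 1/((-284851)*((1262*(-55)))) = -1/284851/(-69410) = -1/284851*(-1/69410) = 1/19771507910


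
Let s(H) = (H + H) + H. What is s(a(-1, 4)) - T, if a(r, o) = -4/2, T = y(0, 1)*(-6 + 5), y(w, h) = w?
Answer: -6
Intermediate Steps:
T = 0 (T = 0*(-6 + 5) = 0*(-1) = 0)
a(r, o) = -2 (a(r, o) = -4*½ = -2)
s(H) = 3*H (s(H) = 2*H + H = 3*H)
s(a(-1, 4)) - T = 3*(-2) - 1*0 = -6 + 0 = -6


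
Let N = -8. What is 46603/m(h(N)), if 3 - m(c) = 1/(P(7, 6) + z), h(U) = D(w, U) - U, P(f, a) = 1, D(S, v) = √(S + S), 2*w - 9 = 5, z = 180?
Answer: 8435143/542 ≈ 15563.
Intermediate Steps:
w = 7 (w = 9/2 + (½)*5 = 9/2 + 5/2 = 7)
D(S, v) = √2*√S (D(S, v) = √(2*S) = √2*√S)
h(U) = √14 - U (h(U) = √2*√7 - U = √14 - U)
m(c) = 542/181 (m(c) = 3 - 1/(1 + 180) = 3 - 1/181 = 542/181)
46603/m(h(N)) = 46603/(542/181) = 46603*(181/542) = 8435143/542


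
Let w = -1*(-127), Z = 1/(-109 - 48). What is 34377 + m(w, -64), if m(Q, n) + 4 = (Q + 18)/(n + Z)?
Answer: 345391512/10049 ≈ 34371.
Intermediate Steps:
Z = -1/157 (Z = 1/(-157) = -1/157 ≈ -0.0063694)
w = 127
m(Q, n) = -4 + (18 + Q)/(-1/157 + n) (m(Q, n) = -4 + (Q + 18)/(n - 1/157) = -4 + (18 + Q)/(-1/157 + n))
34377 + m(w, -64) = 34377 + (2830 - 628*(-64) + 157*127)/(-1 + 157*(-64)) = 34377 + (2830 + 40192 + 19939)/(-1 - 10048) = 34377 + 62961/(-10049) = 34377 - 1/10049*62961 = 34377 - 62961/10049 = 345391512/10049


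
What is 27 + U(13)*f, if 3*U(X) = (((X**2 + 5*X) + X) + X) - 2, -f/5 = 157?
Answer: -67483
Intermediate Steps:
f = -785 (f = -5*157 = -785)
U(X) = -2/3 + X**2/3 + 7*X/3 (U(X) = ((((X**2 + 5*X) + X) + X) - 2)/3 = (((X**2 + 6*X) + X) - 2)/3 = ((X**2 + 7*X) - 2)/3 = (-2 + X**2 + 7*X)/3 = -2/3 + X**2/3 + 7*X/3)
27 + U(13)*f = 27 + (-2/3 + (1/3)*13**2 + (7/3)*13)*(-785) = 27 + (-2/3 + (1/3)*169 + 91/3)*(-785) = 27 + (-2/3 + 169/3 + 91/3)*(-785) = 27 + 86*(-785) = 27 - 67510 = -67483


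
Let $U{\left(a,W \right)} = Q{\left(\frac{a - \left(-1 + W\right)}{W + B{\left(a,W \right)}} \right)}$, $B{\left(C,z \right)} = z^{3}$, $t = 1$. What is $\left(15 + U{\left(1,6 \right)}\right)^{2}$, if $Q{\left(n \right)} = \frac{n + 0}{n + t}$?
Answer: $\frac{2666689}{11881} \approx 224.45$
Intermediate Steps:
$Q{\left(n \right)} = \frac{n}{1 + n}$ ($Q{\left(n \right)} = \frac{n + 0}{n + 1} = \frac{n}{1 + n}$)
$U{\left(a,W \right)} = \frac{1 + a - W}{\left(1 + \frac{1 + a - W}{W + W^{3}}\right) \left(W + W^{3}\right)}$ ($U{\left(a,W \right)} = \frac{\left(a - \left(-1 + W\right)\right) \frac{1}{W + W^{3}}}{1 + \frac{a - \left(-1 + W\right)}{W + W^{3}}} = \frac{\left(1 + a - W\right) \frac{1}{W + W^{3}}}{1 + \frac{1 + a - W}{W + W^{3}}} = \frac{\frac{1}{W + W^{3}} \left(1 + a - W\right)}{1 + \frac{1 + a - W}{W + W^{3}}} = \frac{1 + a - W}{\left(1 + \frac{1 + a - W}{W + W^{3}}\right) \left(W + W^{3}\right)}$)
$\left(15 + U{\left(1,6 \right)}\right)^{2} = \left(15 + \frac{1 + 1 - 6}{1 + 1 + 6^{3}}\right)^{2} = \left(15 + \frac{1 + 1 - 6}{1 + 1 + 216}\right)^{2} = \left(15 + \frac{1}{218} \left(-4\right)\right)^{2} = \left(15 - \frac{2}{109}\right)^{2} = \left(\frac{1633}{109}\right)^{2} = \frac{2666689}{11881}$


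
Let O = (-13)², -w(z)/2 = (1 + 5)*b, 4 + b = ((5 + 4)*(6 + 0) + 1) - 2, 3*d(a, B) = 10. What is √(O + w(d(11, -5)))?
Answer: I*√419 ≈ 20.469*I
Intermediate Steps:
d(a, B) = 10/3 (d(a, B) = (⅓)*10 = 10/3)
b = 49 (b = -4 + (((5 + 4)*(6 + 0) + 1) - 2) = -4 + ((9*6 + 1) - 2) = -4 + ((54 + 1) - 2) = -4 + (55 - 2) = -4 + 53 = 49)
w(z) = -588 (w(z) = -2*(1 + 5)*49 = -12*49 = -2*294 = -588)
O = 169
√(O + w(d(11, -5))) = √(169 - 588) = √(-419) = I*√419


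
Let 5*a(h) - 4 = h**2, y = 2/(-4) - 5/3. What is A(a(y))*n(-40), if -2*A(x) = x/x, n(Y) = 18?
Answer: -9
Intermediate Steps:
y = -13/6 (y = 2*(-1/4) - 5*1/3 = -1/2 - 5/3 = -13/6 ≈ -2.1667)
a(h) = 4/5 + h**2/5
A(x) = -1/2 (A(x) = -x/(2*x) = -1/2*1 = -1/2)
A(a(y))*n(-40) = -1/2*18 = -9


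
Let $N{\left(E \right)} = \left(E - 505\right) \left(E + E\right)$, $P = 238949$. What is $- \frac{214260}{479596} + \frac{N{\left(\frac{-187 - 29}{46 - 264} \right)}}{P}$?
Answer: $- \frac{153491289675393}{340387634020031} \approx -0.45093$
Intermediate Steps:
$N{\left(E \right)} = 2 E \left(-505 + E\right)$ ($N{\left(E \right)} = \left(-505 + E\right) 2 E = 2 E \left(-505 + E\right)$)
$- \frac{214260}{479596} + \frac{N{\left(\frac{-187 - 29}{46 - 264} \right)}}{P} = - \frac{214260}{479596} + \frac{2 \frac{-187 - 29}{46 - 264} \left(-505 + \frac{-187 - 29}{46 - 264}\right)}{238949} = \left(-214260\right) \frac{1}{479596} + 2 \left(- \frac{216}{-218}\right) \left(-505 - \frac{216}{-218}\right) \frac{1}{238949} = - \frac{53565}{119899} + 2 \left(\left(-216\right) \left(- \frac{1}{218}\right)\right) \left(-505 - - \frac{108}{109}\right) \frac{1}{238949} = - \frac{53565}{119899} + 2 \cdot \frac{108}{109} \left(-505 + \frac{108}{109}\right) \frac{1}{238949} = - \frac{53565}{119899} + 2 \cdot \frac{108}{109} \left(- \frac{54937}{109}\right) \frac{1}{238949} = - \frac{53565}{119899} - \frac{11866392}{2838953069} = - \frac{153491289675393}{340387634020031}$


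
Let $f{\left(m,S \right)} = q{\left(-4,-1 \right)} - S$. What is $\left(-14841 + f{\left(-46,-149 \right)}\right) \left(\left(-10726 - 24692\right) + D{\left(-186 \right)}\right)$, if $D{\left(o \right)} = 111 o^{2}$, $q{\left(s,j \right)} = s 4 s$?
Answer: $-55655707464$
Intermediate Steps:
$q{\left(s,j \right)} = 4 s^{2}$ ($q{\left(s,j \right)} = 4 s s = 4 s^{2}$)
$f{\left(m,S \right)} = 64 - S$ ($f{\left(m,S \right)} = 4 \left(-4\right)^{2} - S = 4 \cdot 16 - S = 64 - S$)
$\left(-14841 + f{\left(-46,-149 \right)}\right) \left(\left(-10726 - 24692\right) + D{\left(-186 \right)}\right) = \left(-14841 + \left(64 - -149\right)\right) \left(\left(-10726 - 24692\right) + 111 \left(-186\right)^{2}\right) = \left(-14841 + \left(64 + 149\right)\right) \left(\left(-10726 - 24692\right) + 111 \cdot 34596\right) = \left(-14841 + 213\right) \left(-35418 + 3840156\right) = \left(-14628\right) 3804738 = -55655707464$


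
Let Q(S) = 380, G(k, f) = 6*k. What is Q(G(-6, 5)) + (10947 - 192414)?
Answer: -181087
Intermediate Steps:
Q(G(-6, 5)) + (10947 - 192414) = 380 + (10947 - 192414) = 380 - 181467 = -181087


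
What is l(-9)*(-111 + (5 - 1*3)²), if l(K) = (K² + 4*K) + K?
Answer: -3852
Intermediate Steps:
l(K) = K² + 5*K
l(-9)*(-111 + (5 - 1*3)²) = (-9*(5 - 9))*(-111 + (5 - 1*3)²) = (-9*(-4))*(-111 + (5 - 3)²) = 36*(-111 + 2²) = 36*(-111 + 4) = 36*(-107) = -3852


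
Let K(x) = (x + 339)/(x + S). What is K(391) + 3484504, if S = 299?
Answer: 240430849/69 ≈ 3.4845e+6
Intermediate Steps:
K(x) = (339 + x)/(299 + x) (K(x) = (x + 339)/(x + 299) = (339 + x)/(299 + x))
K(391) + 3484504 = (339 + 391)/(299 + 391) + 3484504 = 730/690 + 3484504 = (1/690)*730 + 3484504 = 73/69 + 3484504 = 240430849/69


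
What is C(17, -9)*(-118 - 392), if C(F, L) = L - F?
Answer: 13260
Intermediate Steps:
C(17, -9)*(-118 - 392) = (-9 - 1*17)*(-118 - 392) = (-9 - 17)*(-510) = -26*(-510) = 13260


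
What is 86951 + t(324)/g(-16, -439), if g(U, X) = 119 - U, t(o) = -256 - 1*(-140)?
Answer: 11738269/135 ≈ 86950.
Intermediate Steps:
t(o) = -116 (t(o) = -256 + 140 = -116)
86951 + t(324)/g(-16, -439) = 86951 - 116/(119 - 1*(-16)) = 86951 - 116/(119 + 16) = 86951 - 116/135 = 11738269/135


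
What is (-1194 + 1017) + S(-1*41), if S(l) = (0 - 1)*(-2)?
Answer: -175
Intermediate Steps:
S(l) = 2 (S(l) = -1*(-2) = 2)
(-1194 + 1017) + S(-1*41) = (-1194 + 1017) + 2 = -177 + 2 = -175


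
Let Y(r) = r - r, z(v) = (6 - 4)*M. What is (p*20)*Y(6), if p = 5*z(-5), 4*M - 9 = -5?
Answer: 0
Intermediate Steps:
M = 1 (M = 9/4 + (¼)*(-5) = 9/4 - 5/4 = 1)
z(v) = 2 (z(v) = (6 - 4)*1 = 2*1 = 2)
p = 10 (p = 5*2 = 10)
Y(r) = 0
(p*20)*Y(6) = (10*20)*0 = 200*0 = 0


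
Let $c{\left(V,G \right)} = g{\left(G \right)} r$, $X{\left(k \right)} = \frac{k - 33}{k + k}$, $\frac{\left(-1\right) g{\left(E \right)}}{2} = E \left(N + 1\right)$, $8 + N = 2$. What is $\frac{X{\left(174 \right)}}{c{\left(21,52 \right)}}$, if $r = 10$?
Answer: $\frac{47}{603200} \approx 7.7918 \cdot 10^{-5}$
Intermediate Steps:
$N = -6$ ($N = -8 + 2 = -6$)
$g{\left(E \right)} = 10 E$ ($g{\left(E \right)} = - 2 E \left(-6 + 1\right) = - 2 E \left(-5\right) = - 2 \left(- 5 E\right) = 10 E$)
$X{\left(k \right)} = \frac{-33 + k}{2 k}$
$c{\left(V,G \right)} = 100 G$ ($c{\left(V,G \right)} = 10 G 10 = 100 G$)
$\frac{X{\left(174 \right)}}{c{\left(21,52 \right)}} = \frac{\frac{1}{2} \cdot \frac{1}{174} \left(-33 + 174\right)}{100 \cdot 52} = \frac{\frac{1}{2} \cdot \frac{1}{174} \cdot 141}{5200} = \frac{47}{116} \cdot \frac{1}{5200} = \frac{47}{603200}$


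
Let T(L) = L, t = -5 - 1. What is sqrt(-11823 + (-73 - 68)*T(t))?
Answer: I*sqrt(10977) ≈ 104.77*I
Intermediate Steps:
t = -6
sqrt(-11823 + (-73 - 68)*T(t)) = sqrt(-11823 + (-73 - 68)*(-6)) = sqrt(-11823 - 141*(-6)) = sqrt(-11823 + 846) = sqrt(-10977) = I*sqrt(10977)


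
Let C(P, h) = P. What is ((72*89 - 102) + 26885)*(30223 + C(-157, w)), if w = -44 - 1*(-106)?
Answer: 997920606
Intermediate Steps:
w = 62 (w = -44 + 106 = 62)
((72*89 - 102) + 26885)*(30223 + C(-157, w)) = ((72*89 - 102) + 26885)*(30223 - 157) = ((6408 - 102) + 26885)*30066 = (6306 + 26885)*30066 = 33191*30066 = 997920606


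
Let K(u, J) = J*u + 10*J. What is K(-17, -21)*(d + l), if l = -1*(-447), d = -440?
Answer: 1029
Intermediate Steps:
l = 447
K(u, J) = 10*J + J*u
K(-17, -21)*(d + l) = (-21*(10 - 17))*(-440 + 447) = -21*(-7)*7 = 147*7 = 1029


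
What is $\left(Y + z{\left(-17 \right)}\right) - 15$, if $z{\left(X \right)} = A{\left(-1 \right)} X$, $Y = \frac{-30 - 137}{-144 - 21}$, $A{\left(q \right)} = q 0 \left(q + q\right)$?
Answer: $- \frac{2308}{165} \approx -13.988$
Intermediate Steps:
$A{\left(q \right)} = 0$ ($A{\left(q \right)} = 0 \cdot 2 q = 0$)
$Y = \frac{167}{165}$ ($Y = - \frac{167}{-165} = \left(-167\right) \left(- \frac{1}{165}\right) = \frac{167}{165} \approx 1.0121$)
$z{\left(X \right)} = 0$ ($z{\left(X \right)} = 0 X = 0$)
$\left(Y + z{\left(-17 \right)}\right) - 15 = \left(\frac{167}{165} + 0\right) - 15 = \frac{167}{165} - 15 = - \frac{2308}{165}$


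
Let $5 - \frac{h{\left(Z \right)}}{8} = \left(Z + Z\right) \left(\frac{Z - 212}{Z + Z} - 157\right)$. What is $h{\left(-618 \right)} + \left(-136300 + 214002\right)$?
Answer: $-1468034$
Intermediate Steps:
$h{\left(Z \right)} = 40 - 16 Z \left(-157 + \frac{-212 + Z}{2 Z}\right)$ ($h{\left(Z \right)} = 40 - 8 \left(Z + Z\right) \left(\frac{Z - 212}{Z + Z} - 157\right) = 40 - 8 \cdot 2 Z \left(\frac{-212 + Z}{2 Z} - 157\right) = 40 - 8 \cdot 2 Z \left(-157 + \frac{-212 + Z}{2 Z}\right) = 40 - 16 Z \left(-157 + \frac{-212 + Z}{2 Z}\right)$)
$h{\left(-618 \right)} + \left(-136300 + 214002\right) = \left(1736 + 2504 \left(-618\right)\right) + \left(-136300 + 214002\right) = \left(1736 - 1547472\right) + 77702 = -1545736 + 77702 = -1468034$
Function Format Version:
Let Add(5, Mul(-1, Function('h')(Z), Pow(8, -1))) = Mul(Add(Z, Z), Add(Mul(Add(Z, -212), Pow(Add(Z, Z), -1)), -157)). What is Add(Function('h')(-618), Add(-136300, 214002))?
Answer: -1468034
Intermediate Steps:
Function('h')(Z) = Add(40, Mul(-16, Z, Add(-157, Mul(Rational(1, 2), Pow(Z, -1), Add(-212, Z))))) (Function('h')(Z) = Add(40, Mul(-8, Mul(Add(Z, Z), Add(Mul(Add(Z, -212), Pow(Add(Z, Z), -1)), -157)))) = Add(40, Mul(-8, Mul(Mul(2, Z), Add(Mul(Add(-212, Z), Pow(Mul(2, Z), -1)), -157)))) = Add(40, Mul(-8, Mul(Mul(2, Z), Add(Mul(Add(-212, Z), Mul(Rational(1, 2), Pow(Z, -1))), -157)))) = Add(40, Mul(-8, Mul(Mul(2, Z), Add(Mul(Rational(1, 2), Pow(Z, -1), Add(-212, Z)), -157)))) = Add(40, Mul(-8, Mul(Mul(2, Z), Add(-157, Mul(Rational(1, 2), Pow(Z, -1), Add(-212, Z)))))) = Add(40, Mul(-8, Mul(2, Z, Add(-157, Mul(Rational(1, 2), Pow(Z, -1), Add(-212, Z)))))) = Add(40, Mul(-16, Z, Add(-157, Mul(Rational(1, 2), Pow(Z, -1), Add(-212, Z))))))
Add(Function('h')(-618), Add(-136300, 214002)) = Add(Add(1736, Mul(2504, -618)), Add(-136300, 214002)) = Add(Add(1736, -1547472), 77702) = Add(-1545736, 77702) = -1468034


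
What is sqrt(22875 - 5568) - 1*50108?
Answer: -50108 + 3*sqrt(1923) ≈ -49976.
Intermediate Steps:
sqrt(22875 - 5568) - 1*50108 = sqrt(17307) - 50108 = 3*sqrt(1923) - 50108 = -50108 + 3*sqrt(1923)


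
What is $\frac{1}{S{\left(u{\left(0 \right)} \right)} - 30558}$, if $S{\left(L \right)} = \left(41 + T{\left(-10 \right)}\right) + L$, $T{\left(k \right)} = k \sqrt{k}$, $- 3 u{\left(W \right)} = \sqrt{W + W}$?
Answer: $\frac{i}{- 30517 i + 10 \sqrt{10}} \approx -3.2769 \cdot 10^{-5} + 3.3956 \cdot 10^{-8} i$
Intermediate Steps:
$u{\left(W \right)} = - \frac{\sqrt{2} \sqrt{W}}{3}$ ($u{\left(W \right)} = - \frac{\sqrt{W + W}}{3} = - \frac{\sqrt{2 W}}{3} = - \frac{\sqrt{2} \sqrt{W}}{3}$)
$T{\left(k \right)} = k^{\frac{3}{2}}$
$S{\left(L \right)} = 41 + L - 10 i \sqrt{10}$ ($S{\left(L \right)} = \left(41 + \left(-10\right)^{\frac{3}{2}}\right) + L = \left(41 - 10 i \sqrt{10}\right) + L = 41 + L - 10 i \sqrt{10}$)
$\frac{1}{S{\left(u{\left(0 \right)} \right)} - 30558} = \frac{1}{\left(41 - \frac{\sqrt{2} \sqrt{0}}{3} - 10 i \sqrt{10}\right) - 30558} = \frac{1}{\left(41 - \frac{1}{3} \sqrt{2} \cdot 0 - 10 i \sqrt{10}\right) - 30558} = \frac{1}{\left(41 + 0 - 10 i \sqrt{10}\right) - 30558} = \frac{1}{\left(41 - 10 i \sqrt{10}\right) - 30558} = \frac{1}{-30517 - 10 i \sqrt{10}}$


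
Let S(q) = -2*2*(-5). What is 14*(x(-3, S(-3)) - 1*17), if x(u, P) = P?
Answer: 42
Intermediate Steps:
S(q) = 20 (S(q) = -4*(-5) = 20)
14*(x(-3, S(-3)) - 1*17) = 14*(20 - 1*17) = 14*(20 - 17) = 14*3 = 42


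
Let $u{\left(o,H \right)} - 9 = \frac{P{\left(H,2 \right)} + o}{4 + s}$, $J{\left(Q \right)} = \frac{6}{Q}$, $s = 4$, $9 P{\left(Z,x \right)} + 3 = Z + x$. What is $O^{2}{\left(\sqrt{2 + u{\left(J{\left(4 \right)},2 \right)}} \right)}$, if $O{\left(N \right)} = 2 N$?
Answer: $\frac{1613}{36} \approx 44.806$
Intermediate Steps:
$P{\left(Z,x \right)} = - \frac{1}{3} + \frac{Z}{9} + \frac{x}{9}$ ($P{\left(Z,x \right)} = - \frac{1}{3} + \frac{Z + x}{9} = - \frac{1}{3} + \left(\frac{Z}{9} + \frac{x}{9}\right) = - \frac{1}{3} + \frac{Z}{9} + \frac{x}{9}$)
$u{\left(o,H \right)} = \frac{647}{72} + \frac{o}{8} + \frac{H}{72}$ ($u{\left(o,H \right)} = 9 + \frac{\left(- \frac{1}{3} + \frac{H}{9} + \frac{1}{9} \cdot 2\right) + o}{4 + 4} = 9 + \frac{\left(- \frac{1}{3} + \frac{H}{9} + \frac{2}{9}\right) + o}{8} = 9 + \left(\left(- \frac{1}{9} + \frac{H}{9}\right) + o\right) \frac{1}{8} = 9 + \left(- \frac{1}{9} + o + \frac{H}{9}\right) \frac{1}{8} = 9 + \left(- \frac{1}{72} + \frac{o}{8} + \frac{H}{72}\right) = \frac{647}{72} + \frac{o}{8} + \frac{H}{72}$)
$O^{2}{\left(\sqrt{2 + u{\left(J{\left(4 \right)},2 \right)}} \right)} = \left(2 \sqrt{2 + \left(\frac{647}{72} + \frac{6 \cdot \frac{1}{4}}{8} + \frac{1}{72} \cdot 2\right)}\right)^{2} = \left(2 \sqrt{2 + \left(\frac{647}{72} + \frac{6 \cdot \frac{1}{4}}{8} + \frac{1}{36}\right)}\right)^{2} = \left(2 \sqrt{2 + \left(\frac{647}{72} + \frac{1}{8} \cdot \frac{3}{2} + \frac{1}{36}\right)}\right)^{2} = \left(2 \sqrt{2 + \left(\frac{647}{72} + \frac{3}{16} + \frac{1}{36}\right)}\right)^{2} = \left(2 \sqrt{2 + \frac{1325}{144}}\right)^{2} = \left(2 \sqrt{\frac{1613}{144}}\right)^{2} = \left(2 \frac{\sqrt{1613}}{12}\right)^{2} = \left(\frac{\sqrt{1613}}{6}\right)^{2} = \frac{1613}{36}$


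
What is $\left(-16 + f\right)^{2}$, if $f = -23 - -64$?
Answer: $625$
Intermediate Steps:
$f = 41$ ($f = -23 + 64 = 41$)
$\left(-16 + f\right)^{2} = \left(-16 + 41\right)^{2} = 25^{2} = 625$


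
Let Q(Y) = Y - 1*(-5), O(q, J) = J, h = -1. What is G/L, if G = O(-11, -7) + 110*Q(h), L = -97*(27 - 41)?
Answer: 433/1358 ≈ 0.31885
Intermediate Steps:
Q(Y) = 5 + Y (Q(Y) = Y + 5 = 5 + Y)
L = 1358 (L = -97*(-14) = 1358)
G = 433 (G = -7 + 110*(5 - 1) = -7 + 110*4 = -7 + 440 = 433)
G/L = 433/1358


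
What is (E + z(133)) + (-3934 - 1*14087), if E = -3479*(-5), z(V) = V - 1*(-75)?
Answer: -418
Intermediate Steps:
z(V) = 75 + V (z(V) = V + 75 = 75 + V)
E = 17395
(E + z(133)) + (-3934 - 1*14087) = (17395 + (75 + 133)) + (-3934 - 1*14087) = (17395 + 208) + (-3934 - 14087) = 17603 - 18021 = -418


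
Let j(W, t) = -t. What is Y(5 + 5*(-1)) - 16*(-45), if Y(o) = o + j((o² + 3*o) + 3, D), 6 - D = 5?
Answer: 719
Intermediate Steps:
D = 1 (D = 6 - 1*5 = 6 - 5 = 1)
Y(o) = -1 + o (Y(o) = o - 1*1 = o - 1 = -1 + o)
Y(5 + 5*(-1)) - 16*(-45) = (-1 + (5 + 5*(-1))) - 16*(-45) = (-1 + (5 - 5)) + 720 = (-1 + 0) + 720 = -1 + 720 = 719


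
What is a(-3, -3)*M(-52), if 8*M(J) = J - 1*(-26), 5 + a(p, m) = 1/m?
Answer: 52/3 ≈ 17.333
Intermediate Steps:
a(p, m) = -5 + 1/m
M(J) = 13/4 + J/8 (M(J) = (J - 1*(-26))/8 = (J + 26)/8 = (26 + J)/8 = 13/4 + J/8)
a(-3, -3)*M(-52) = (-5 + 1/(-3))*(13/4 + (⅛)*(-52)) = (-5 - ⅓)*(13/4 - 13/2) = -16/3*(-13/4) = 52/3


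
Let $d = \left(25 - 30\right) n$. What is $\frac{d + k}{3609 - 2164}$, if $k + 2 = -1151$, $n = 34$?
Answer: $- \frac{1323}{1445} \approx -0.91557$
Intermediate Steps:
$d = -170$ ($d = \left(25 - 30\right) 34 = \left(-5\right) 34 = -170$)
$k = -1153$ ($k = -2 - 1151 = -1153$)
$\frac{d + k}{3609 - 2164} = \frac{-170 - 1153}{3609 - 2164} = - \frac{1323}{1445}$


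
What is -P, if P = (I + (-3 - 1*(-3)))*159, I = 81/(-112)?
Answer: 12879/112 ≈ 114.99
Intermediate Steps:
I = -81/112 (I = 81*(-1/112) = -81/112 ≈ -0.72321)
P = -12879/112 (P = (-81/112 + (-3 - 1*(-3)))*159 = (-81/112 + (-3 + 3))*159 = (-81/112 + 0)*159 = -81/112*159 = -12879/112 ≈ -114.99)
-P = -1*(-12879/112) = 12879/112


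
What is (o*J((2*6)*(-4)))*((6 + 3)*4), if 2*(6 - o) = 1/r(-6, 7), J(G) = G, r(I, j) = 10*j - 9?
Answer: -631584/61 ≈ -10354.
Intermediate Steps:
r(I, j) = -9 + 10*j
o = 731/122 (o = 6 - 1/(2*(-9 + 10*7)) = 6 - 1/(2*(-9 + 70)) = 6 - ½/61 = 6 - ½*1/61 = 6 - 1/122 = 731/122 ≈ 5.9918)
(o*J((2*6)*(-4)))*((6 + 3)*4) = (731*((2*6)*(-4))/122)*((6 + 3)*4) = (731*(12*(-4))/122)*(9*4) = ((731/122)*(-48))*36 = -17544/61*36 = -631584/61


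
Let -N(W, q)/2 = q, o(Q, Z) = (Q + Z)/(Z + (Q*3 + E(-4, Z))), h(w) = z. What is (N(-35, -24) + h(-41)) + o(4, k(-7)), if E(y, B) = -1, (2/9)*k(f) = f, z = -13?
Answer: 1490/41 ≈ 36.341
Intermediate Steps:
k(f) = 9*f/2
h(w) = -13
o(Q, Z) = (Q + Z)/(-1 + Z + 3*Q) (o(Q, Z) = (Q + Z)/(Z + (Q*3 - 1)) = (Q + Z)/(Z + (3*Q - 1)) = (Q + Z)/(Z + (-1 + 3*Q)) = (Q + Z)/(-1 + Z + 3*Q))
N(W, q) = -2*q
(N(-35, -24) + h(-41)) + o(4, k(-7)) = (-2*(-24) - 13) + (4 + (9/2)*(-7))/(-1 + (9/2)*(-7) + 3*4) = (48 - 13) + (4 - 63/2)/(-1 - 63/2 + 12) = 35 - 55/2/(-41/2) = 35 - 2/41*(-55/2) = 35 + 55/41 = 1490/41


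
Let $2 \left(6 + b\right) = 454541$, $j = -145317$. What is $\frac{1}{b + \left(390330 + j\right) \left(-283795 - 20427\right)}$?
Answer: $- \frac{2}{149076235243} \approx -1.3416 \cdot 10^{-11}$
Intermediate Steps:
$b = \frac{454529}{2}$ ($b = -6 + \frac{1}{2} \cdot 454541 = -6 + \frac{454541}{2} = \frac{454529}{2} \approx 2.2726 \cdot 10^{5}$)
$\frac{1}{b + \left(390330 + j\right) \left(-283795 - 20427\right)} = \frac{1}{\frac{454529}{2} + \left(390330 - 145317\right) \left(-283795 - 20427\right)} = \frac{1}{\frac{454529}{2} + 245013 \left(-304222\right)} = \frac{1}{\frac{454529}{2} - 74538344886} = \frac{1}{- \frac{149076235243}{2}} = - \frac{2}{149076235243}$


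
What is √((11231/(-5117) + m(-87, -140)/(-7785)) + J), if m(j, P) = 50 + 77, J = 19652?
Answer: √3464682529612058930/13278615 ≈ 140.18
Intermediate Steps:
m(j, P) = 127
√((11231/(-5117) + m(-87, -140)/(-7785)) + J) = √((11231/(-5117) + 127/(-7785)) + 19652) = √((11231*(-1/5117) + 127*(-1/7785)) + 19652) = √((-11231/5117 - 127/7785) + 19652) = √(-88083194/39835845 + 19652) = √(782765942746/39835845) = √3464682529612058930/13278615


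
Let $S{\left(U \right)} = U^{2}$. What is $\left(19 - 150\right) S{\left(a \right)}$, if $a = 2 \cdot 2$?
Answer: $-2096$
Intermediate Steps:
$a = 4$
$\left(19 - 150\right) S{\left(a \right)} = \left(19 - 150\right) 4^{2} = \left(-131\right) 16 = -2096$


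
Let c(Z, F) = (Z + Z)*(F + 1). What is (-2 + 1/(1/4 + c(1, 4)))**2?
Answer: 6084/1681 ≈ 3.6193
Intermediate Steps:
c(Z, F) = 2*Z*(1 + F) (c(Z, F) = (2*Z)*(1 + F) = 2*Z*(1 + F))
(-2 + 1/(1/4 + c(1, 4)))**2 = (-2 + 1/(1/4 + 2*1*(1 + 4)))**2 = (-2 + 1/(1/4 + 2*1*5))**2 = (-2 + 1/(1/4 + 10))**2 = (-2 + 1/(41/4))**2 = (-2 + 4/41)**2 = (-78/41)**2 = 6084/1681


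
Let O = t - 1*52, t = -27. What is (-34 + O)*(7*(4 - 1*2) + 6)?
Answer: -2260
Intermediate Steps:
O = -79 (O = -27 - 1*52 = -27 - 52 = -79)
(-34 + O)*(7*(4 - 1*2) + 6) = (-34 - 79)*(7*(4 - 1*2) + 6) = -113*(7*(4 - 2) + 6) = -113*(7*2 + 6) = -113*(14 + 6) = -113*20 = -2260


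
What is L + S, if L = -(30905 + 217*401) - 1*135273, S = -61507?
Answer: -314702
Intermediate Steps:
L = -253195 (L = -(30905 + 87017) - 135273 = -1*117922 - 135273 = -117922 - 135273 = -253195)
L + S = -253195 - 61507 = -314702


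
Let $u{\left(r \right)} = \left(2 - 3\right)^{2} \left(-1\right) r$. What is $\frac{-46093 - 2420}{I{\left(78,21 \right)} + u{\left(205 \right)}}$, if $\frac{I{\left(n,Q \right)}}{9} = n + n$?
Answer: $- \frac{48513}{1199} \approx -40.461$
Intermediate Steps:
$I{\left(n,Q \right)} = 18 n$ ($I{\left(n,Q \right)} = 9 \left(n + n\right) = 9 \cdot 2 n = 18 n$)
$u{\left(r \right)} = - r$ ($u{\left(r \right)} = \left(-1\right)^{2} \left(-1\right) r = 1 \left(-1\right) r = - r$)
$\frac{-46093 - 2420}{I{\left(78,21 \right)} + u{\left(205 \right)}} = \frac{-46093 - 2420}{18 \cdot 78 - 205} = - \frac{48513}{1404 - 205} = - \frac{48513}{1199}$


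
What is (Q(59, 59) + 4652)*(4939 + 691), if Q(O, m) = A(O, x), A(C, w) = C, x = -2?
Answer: 26522930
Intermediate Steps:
Q(O, m) = O
(Q(59, 59) + 4652)*(4939 + 691) = (59 + 4652)*(4939 + 691) = 4711*5630 = 26522930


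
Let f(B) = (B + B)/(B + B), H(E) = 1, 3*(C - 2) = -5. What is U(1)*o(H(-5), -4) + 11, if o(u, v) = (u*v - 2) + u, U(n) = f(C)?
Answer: 6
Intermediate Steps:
C = ⅓ (C = 2 + (⅓)*(-5) = 2 - 5/3 = ⅓ ≈ 0.33333)
f(B) = 1 (f(B) = (2*B)/((2*B)) = (2*B)*(1/(2*B)) = 1)
U(n) = 1
o(u, v) = -2 + u + u*v (o(u, v) = (-2 + u*v) + u = -2 + u + u*v)
U(1)*o(H(-5), -4) + 11 = 1*(-2 + 1 + 1*(-4)) + 11 = 1*(-2 + 1 - 4) + 11 = 1*(-5) + 11 = -5 + 11 = 6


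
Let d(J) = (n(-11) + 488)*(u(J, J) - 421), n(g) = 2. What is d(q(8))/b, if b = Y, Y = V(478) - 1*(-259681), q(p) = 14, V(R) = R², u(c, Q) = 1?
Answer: -41160/97633 ≈ -0.42158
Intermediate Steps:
d(J) = -205800 (d(J) = (2 + 488)*(1 - 421) = 490*(-420) = -205800)
Y = 488165 (Y = 478² - 1*(-259681) = 228484 + 259681 = 488165)
b = 488165
d(q(8))/b = -205800/488165 = -205800*1/488165 = -41160/97633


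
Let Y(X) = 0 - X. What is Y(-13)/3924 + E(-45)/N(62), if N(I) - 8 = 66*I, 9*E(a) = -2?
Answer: 4369/1340700 ≈ 0.0032587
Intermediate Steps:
E(a) = -2/9 (E(a) = (1/9)*(-2) = -2/9)
N(I) = 8 + 66*I
Y(X) = -X
Y(-13)/3924 + E(-45)/N(62) = -1*(-13)/3924 - 2/(9*(8 + 66*62)) = 13*(1/3924) - 2/(9*(8 + 4092)) = 13/3924 - 2/9/4100 = 13/3924 - 2/9*1/4100 = 13/3924 - 1/18450 = 4369/1340700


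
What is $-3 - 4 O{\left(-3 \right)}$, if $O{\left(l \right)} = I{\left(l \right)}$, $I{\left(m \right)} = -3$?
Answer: $9$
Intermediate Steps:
$O{\left(l \right)} = -3$
$-3 - 4 O{\left(-3 \right)} = -3 - -12 = -3 + 12 = 9$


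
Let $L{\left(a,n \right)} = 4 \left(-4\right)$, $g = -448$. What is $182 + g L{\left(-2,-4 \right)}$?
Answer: $7350$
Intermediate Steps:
$L{\left(a,n \right)} = -16$
$182 + g L{\left(-2,-4 \right)} = 182 - -7168 = 182 + 7168 = 7350$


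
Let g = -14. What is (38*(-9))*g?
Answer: 4788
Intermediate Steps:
(38*(-9))*g = (38*(-9))*(-14) = -342*(-14) = 4788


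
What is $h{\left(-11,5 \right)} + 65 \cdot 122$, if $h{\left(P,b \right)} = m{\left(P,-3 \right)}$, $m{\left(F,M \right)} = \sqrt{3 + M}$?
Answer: $7930$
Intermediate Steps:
$h{\left(P,b \right)} = 0$ ($h{\left(P,b \right)} = \sqrt{3 - 3} = \sqrt{0} = 0$)
$h{\left(-11,5 \right)} + 65 \cdot 122 = 0 + 65 \cdot 122 = 0 + 7930 = 7930$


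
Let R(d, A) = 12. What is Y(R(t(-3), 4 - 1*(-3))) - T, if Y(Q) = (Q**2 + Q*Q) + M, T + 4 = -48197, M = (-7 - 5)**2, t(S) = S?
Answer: 48633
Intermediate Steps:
M = 144 (M = (-12)**2 = 144)
T = -48201 (T = -4 - 48197 = -48201)
Y(Q) = 144 + 2*Q**2 (Y(Q) = (Q**2 + Q*Q) + 144 = (Q**2 + Q**2) + 144 = 2*Q**2 + 144 = 144 + 2*Q**2)
Y(R(t(-3), 4 - 1*(-3))) - T = (144 + 2*12**2) - 1*(-48201) = (144 + 2*144) + 48201 = (144 + 288) + 48201 = 432 + 48201 = 48633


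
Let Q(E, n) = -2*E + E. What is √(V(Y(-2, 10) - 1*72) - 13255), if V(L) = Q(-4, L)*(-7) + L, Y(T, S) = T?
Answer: 19*I*√37 ≈ 115.57*I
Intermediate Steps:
Q(E, n) = -E
V(L) = -28 + L (V(L) = -1*(-4)*(-7) + L = 4*(-7) + L = -28 + L)
√(V(Y(-2, 10) - 1*72) - 13255) = √((-28 + (-2 - 1*72)) - 13255) = √((-28 + (-2 - 72)) - 13255) = √((-28 - 74) - 13255) = √(-102 - 13255) = √(-13357) = 19*I*√37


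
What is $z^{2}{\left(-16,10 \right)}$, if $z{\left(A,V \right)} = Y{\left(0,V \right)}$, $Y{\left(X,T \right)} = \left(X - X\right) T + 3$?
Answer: $9$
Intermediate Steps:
$Y{\left(X,T \right)} = 3$ ($Y{\left(X,T \right)} = 0 T + 3 = 0 + 3 = 3$)
$z{\left(A,V \right)} = 3$
$z^{2}{\left(-16,10 \right)} = 3^{2} = 9$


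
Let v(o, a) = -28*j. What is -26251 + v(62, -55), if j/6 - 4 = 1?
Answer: -27091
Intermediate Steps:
j = 30 (j = 24 + 6*1 = 24 + 6 = 30)
v(o, a) = -840 (v(o, a) = -28*30 = -840)
-26251 + v(62, -55) = -26251 - 840 = -27091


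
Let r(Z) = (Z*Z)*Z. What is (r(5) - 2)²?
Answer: 15129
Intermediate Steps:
r(Z) = Z³ (r(Z) = Z²*Z = Z³)
(r(5) - 2)² = (5³ - 2)² = (125 - 2)² = 123² = 15129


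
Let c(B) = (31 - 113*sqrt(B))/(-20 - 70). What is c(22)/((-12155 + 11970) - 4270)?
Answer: 31/400950 - 113*sqrt(22)/400950 ≈ -0.0012446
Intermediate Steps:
c(B) = -31/90 + 113*sqrt(B)/90 (c(B) = (31 - 113*sqrt(B))/(-90) = (31 - 113*sqrt(B))*(-1/90) = -31/90 + 113*sqrt(B)/90)
c(22)/((-12155 + 11970) - 4270) = (-31/90 + 113*sqrt(22)/90)/((-12155 + 11970) - 4270) = (-31/90 + 113*sqrt(22)/90)/(-185 - 4270) = (-31/90 + 113*sqrt(22)/90)/(-4455) = (-31/90 + 113*sqrt(22)/90)*(-1/4455) = 31/400950 - 113*sqrt(22)/400950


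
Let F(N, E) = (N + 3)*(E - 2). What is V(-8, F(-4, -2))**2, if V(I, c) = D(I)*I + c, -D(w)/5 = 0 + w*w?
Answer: 6574096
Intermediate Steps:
F(N, E) = (-2 + E)*(3 + N) (F(N, E) = (3 + N)*(-2 + E) = (-2 + E)*(3 + N))
D(w) = -5*w**2 (D(w) = -5*(0 + w*w) = -5*(0 + w**2) = -5*w**2)
V(I, c) = c - 5*I**3 (V(I, c) = (-5*I**2)*I + c = -5*I**3 + c = c - 5*I**3)
V(-8, F(-4, -2))**2 = ((-6 - 2*(-4) + 3*(-2) - 2*(-4)) - 5*(-8)**3)**2 = ((-6 + 8 - 6 + 8) - 5*(-512))**2 = (4 + 2560)**2 = 2564**2 = 6574096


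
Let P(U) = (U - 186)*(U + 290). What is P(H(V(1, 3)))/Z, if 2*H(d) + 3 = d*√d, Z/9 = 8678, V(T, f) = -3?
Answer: -36067/52068 - 101*I*√3/52068 ≈ -0.69269 - 0.0033598*I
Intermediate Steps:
Z = 78102 (Z = 9*8678 = 78102)
H(d) = -3/2 + d^(3/2)/2 (H(d) = -3/2 + (d*√d)/2 = -3/2 + d^(3/2)/2)
P(U) = (-186 + U)*(290 + U)
P(H(V(1, 3)))/Z = (-53940 + (-3/2 + (-3)^(3/2)/2)² + 104*(-3/2 + (-3)^(3/2)/2))/78102 = (-53940 + (-3/2 + (-3*I*√3)/2)² + 104*(-3/2 + (-3*I*√3)/2))*(1/78102) = (-53940 + (-3/2 - 3*I*√3/2)² + 104*(-3/2 - 3*I*√3/2))*(1/78102) = (-53940 + (-3/2 - 3*I*√3/2)² + (-156 - 156*I*√3))*(1/78102) = (-54096 + (-3/2 - 3*I*√3/2)² - 156*I*√3)*(1/78102) = -9016/13017 + (-3/2 - 3*I*√3/2)²/78102 - 26*I*√3/13017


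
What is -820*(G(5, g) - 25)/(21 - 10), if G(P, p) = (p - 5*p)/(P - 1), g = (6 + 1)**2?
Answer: 60680/11 ≈ 5516.4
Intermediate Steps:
g = 49 (g = 7**2 = 49)
G(P, p) = -4*p/(-1 + P) (G(P, p) = (-4*p)/(-1 + P) = -4*p/(-1 + P))
-820*(G(5, g) - 25)/(21 - 10) = -820*(-4*49/(-1 + 5) - 25)/(21 - 10) = -820*(-4*49/4 - 25)/11 = -820*(-4*49*1/4 - 25)/11 = -820*(-49 - 25)/11 = -(-60680)/11 = -820*(-74/11) = 60680/11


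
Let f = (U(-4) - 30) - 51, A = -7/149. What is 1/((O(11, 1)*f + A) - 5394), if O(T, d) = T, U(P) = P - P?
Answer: -149/936472 ≈ -0.00015911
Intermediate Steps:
U(P) = 0
A = -7/149 (A = -7*1/149 = -7/149 ≈ -0.046980)
f = -81 (f = (0 - 30) - 51 = -30 - 51 = -81)
1/((O(11, 1)*f + A) - 5394) = 1/((11*(-81) - 7/149) - 5394) = 1/((-891 - 7/149) - 5394) = 1/(-132766/149 - 5394) = 1/(-936472/149) = -149/936472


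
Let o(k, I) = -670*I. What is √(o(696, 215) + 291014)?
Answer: 2*√36741 ≈ 383.36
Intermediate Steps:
√(o(696, 215) + 291014) = √(-670*215 + 291014) = √(-144050 + 291014) = √146964 = 2*√36741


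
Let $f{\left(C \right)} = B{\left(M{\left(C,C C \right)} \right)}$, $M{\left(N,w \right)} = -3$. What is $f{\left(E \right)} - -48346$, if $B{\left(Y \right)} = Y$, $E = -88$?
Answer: $48343$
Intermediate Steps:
$f{\left(C \right)} = -3$
$f{\left(E \right)} - -48346 = -3 - -48346 = -3 + 48346 = 48343$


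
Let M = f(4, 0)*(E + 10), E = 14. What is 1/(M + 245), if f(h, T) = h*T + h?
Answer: 1/341 ≈ 0.0029326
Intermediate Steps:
f(h, T) = h + T*h (f(h, T) = T*h + h = h + T*h)
M = 96 (M = (4*(1 + 0))*(14 + 10) = (4*1)*24 = 4*24 = 96)
1/(M + 245) = 1/(96 + 245) = 1/341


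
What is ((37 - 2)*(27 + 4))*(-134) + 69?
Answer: -145321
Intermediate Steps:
((37 - 2)*(27 + 4))*(-134) + 69 = (35*31)*(-134) + 69 = 1085*(-134) + 69 = -145390 + 69 = -145321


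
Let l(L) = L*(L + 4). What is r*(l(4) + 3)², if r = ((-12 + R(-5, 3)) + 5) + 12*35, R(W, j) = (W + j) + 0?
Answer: 503475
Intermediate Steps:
R(W, j) = W + j
l(L) = L*(4 + L)
r = 411 (r = ((-12 + (-5 + 3)) + 5) + 12*35 = ((-12 - 2) + 5) + 420 = (-14 + 5) + 420 = -9 + 420 = 411)
r*(l(4) + 3)² = 411*(4*(4 + 4) + 3)² = 411*(4*8 + 3)² = 411*(32 + 3)² = 411*35² = 411*1225 = 503475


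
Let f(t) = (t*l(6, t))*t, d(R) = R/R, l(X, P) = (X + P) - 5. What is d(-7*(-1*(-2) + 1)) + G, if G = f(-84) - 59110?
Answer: -644757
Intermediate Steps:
l(X, P) = -5 + P + X (l(X, P) = (P + X) - 5 = -5 + P + X)
d(R) = 1
f(t) = t**2*(1 + t) (f(t) = (t*(-5 + t + 6))*t = (t*(1 + t))*t = t**2*(1 + t))
G = -644758 (G = (-84)**2*(1 - 84) - 59110 = 7056*(-83) - 59110 = -585648 - 59110 = -644758)
d(-7*(-1*(-2) + 1)) + G = 1 - 644758 = -644757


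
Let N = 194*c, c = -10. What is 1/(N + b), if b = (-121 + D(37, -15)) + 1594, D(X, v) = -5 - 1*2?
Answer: -1/474 ≈ -0.0021097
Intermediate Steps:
D(X, v) = -7 (D(X, v) = -5 - 2 = -7)
N = -1940 (N = 194*(-10) = -1940)
b = 1466 (b = (-121 - 7) + 1594 = -128 + 1594 = 1466)
1/(N + b) = 1/(-1940 + 1466) = 1/(-474) = -1/474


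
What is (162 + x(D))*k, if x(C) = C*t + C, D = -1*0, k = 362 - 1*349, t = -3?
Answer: 2106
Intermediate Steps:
k = 13 (k = 362 - 349 = 13)
D = 0
x(C) = -2*C (x(C) = C*(-3) + C = -3*C + C = -2*C)
(162 + x(D))*k = (162 - 2*0)*13 = (162 + 0)*13 = 162*13 = 2106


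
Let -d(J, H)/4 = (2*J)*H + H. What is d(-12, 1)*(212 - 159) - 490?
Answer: 4386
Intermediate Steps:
d(J, H) = -4*H - 8*H*J (d(J, H) = -4*((2*J)*H + H) = -4*(2*H*J + H) = -4*(H + 2*H*J) = -4*H - 8*H*J)
d(-12, 1)*(212 - 159) - 490 = (-4*1*(1 + 2*(-12)))*(212 - 159) - 490 = -4*1*(1 - 24)*53 - 490 = -4*1*(-23)*53 - 490 = 92*53 - 490 = 4876 - 490 = 4386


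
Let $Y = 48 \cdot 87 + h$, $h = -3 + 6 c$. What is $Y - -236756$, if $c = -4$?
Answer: $240905$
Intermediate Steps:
$h = -27$ ($h = -3 + 6 \left(-4\right) = -3 - 24 = -27$)
$Y = 4149$ ($Y = 48 \cdot 87 - 27 = 4176 - 27 = 4149$)
$Y - -236756 = 4149 - -236756 = 4149 + 236756 = 240905$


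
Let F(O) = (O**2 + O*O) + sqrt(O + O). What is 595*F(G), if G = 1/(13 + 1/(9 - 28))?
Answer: 214795/30258 + 595*sqrt(2337)/123 ≈ 240.95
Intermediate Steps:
G = 19/246 (G = 1/(13 + 1/(-19)) = 1/(13 - 1/19) = 1/(246/19) = 19/246 ≈ 0.077236)
F(O) = 2*O**2 + sqrt(2)*sqrt(O) (F(O) = (O**2 + O**2) + sqrt(2*O) = 2*O**2 + sqrt(2)*sqrt(O))
595*F(G) = 595*(2*(19/246)**2 + sqrt(2)*sqrt(19/246)) = 595*(2*(361/60516) + sqrt(2)*(sqrt(4674)/246)) = 595*(361/30258 + sqrt(2337)/123) = 214795/30258 + 595*sqrt(2337)/123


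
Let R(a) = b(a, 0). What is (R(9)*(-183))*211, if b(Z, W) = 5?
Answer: -193065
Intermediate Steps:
R(a) = 5
(R(9)*(-183))*211 = (5*(-183))*211 = -915*211 = -193065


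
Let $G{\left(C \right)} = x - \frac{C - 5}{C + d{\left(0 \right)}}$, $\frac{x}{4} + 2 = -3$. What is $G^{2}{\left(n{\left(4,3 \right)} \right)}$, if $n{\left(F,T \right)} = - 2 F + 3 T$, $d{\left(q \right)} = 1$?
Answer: $324$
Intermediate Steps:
$x = -20$ ($x = -8 + 4 \left(-3\right) = -8 - 12 = -20$)
$G{\left(C \right)} = -20 - \frac{-5 + C}{1 + C}$ ($G{\left(C \right)} = -20 - \frac{C - 5}{C + 1} = -20 - \frac{-5 + C}{1 + C}$)
$G^{2}{\left(n{\left(4,3 \right)} \right)} = \left(\frac{3 \left(-5 - 7 \left(\left(-2\right) 4 + 3 \cdot 3\right)\right)}{1 + \left(\left(-2\right) 4 + 3 \cdot 3\right)}\right)^{2} = \left(\frac{3 \left(-5 - 7 \left(-8 + 9\right)\right)}{1 + \left(-8 + 9\right)}\right)^{2} = \left(\frac{3 \left(-5 - 7\right)}{1 + 1}\right)^{2} = \left(\frac{3 \left(-5 - 7\right)}{2}\right)^{2} = \left(3 \cdot \frac{1}{2} \left(-12\right)\right)^{2} = \left(-18\right)^{2} = 324$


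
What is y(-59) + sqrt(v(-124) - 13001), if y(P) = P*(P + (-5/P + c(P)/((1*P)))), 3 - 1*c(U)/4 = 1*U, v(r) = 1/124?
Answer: 3724 + I*sqrt(49975813)/62 ≈ 3724.0 + 114.02*I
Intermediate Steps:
v(r) = 1/124
c(U) = 12 - 4*U
y(P) = P*(P - 5/P + (12 - 4*P)/P) (y(P) = P*(P + (-5/P + (12 - 4*P)/((1*P)))) = P*(P + (-5/P + (12 - 4*P)/P)) = P*(P - 5/P + (12 - 4*P)/P))
y(-59) + sqrt(v(-124) - 13001) = (7 + (-59)**2 - 4*(-59)) + sqrt(1/124 - 13001) = (7 + 3481 + 236) + sqrt(-1612123/124) = 3724 + I*sqrt(49975813)/62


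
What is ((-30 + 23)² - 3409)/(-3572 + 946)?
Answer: 1680/1313 ≈ 1.2795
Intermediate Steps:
((-30 + 23)² - 3409)/(-3572 + 946) = ((-7)² - 3409)/(-2626) = (49 - 3409)*(-1/2626) = -3360*(-1/2626) = 1680/1313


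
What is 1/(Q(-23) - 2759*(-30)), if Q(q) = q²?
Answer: 1/83299 ≈ 1.2005e-5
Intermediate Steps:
1/(Q(-23) - 2759*(-30)) = 1/((-23)² - 2759*(-30)) = 1/(529 + 82770) = 1/83299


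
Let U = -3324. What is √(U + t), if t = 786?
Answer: 3*I*√282 ≈ 50.379*I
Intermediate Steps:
√(U + t) = √(-3324 + 786) = √(-2538) = 3*I*√282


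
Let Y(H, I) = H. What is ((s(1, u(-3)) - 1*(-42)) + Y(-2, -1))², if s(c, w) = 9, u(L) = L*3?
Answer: 2401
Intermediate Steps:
u(L) = 3*L
((s(1, u(-3)) - 1*(-42)) + Y(-2, -1))² = ((9 - 1*(-42)) - 2)² = ((9 + 42) - 2)² = (51 - 2)² = 49² = 2401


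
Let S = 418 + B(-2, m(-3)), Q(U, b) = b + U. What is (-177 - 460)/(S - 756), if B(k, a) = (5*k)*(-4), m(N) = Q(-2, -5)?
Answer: 637/298 ≈ 2.1376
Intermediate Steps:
Q(U, b) = U + b
m(N) = -7 (m(N) = -2 - 5 = -7)
B(k, a) = -20*k
S = 458 (S = 418 - 20*(-2) = 418 + 40 = 458)
(-177 - 460)/(S - 756) = (-177 - 460)/(458 - 756) = -637/(-298) = -637*(-1/298) = 637/298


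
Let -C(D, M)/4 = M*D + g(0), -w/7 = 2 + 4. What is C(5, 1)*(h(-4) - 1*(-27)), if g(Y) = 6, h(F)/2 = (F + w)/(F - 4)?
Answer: -1694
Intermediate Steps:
w = -42 (w = -7*(2 + 4) = -7*6 = -42)
h(F) = 2*(-42 + F)/(-4 + F) (h(F) = 2*((F - 42)/(F - 4)) = 2*((-42 + F)/(-4 + F)) = 2*(-42 + F)/(-4 + F))
C(D, M) = -24 - 4*D*M (C(D, M) = -4*(M*D + 6) = -4*(D*M + 6) = -4*(6 + D*M) = -24 - 4*D*M)
C(5, 1)*(h(-4) - 1*(-27)) = (-24 - 4*5*1)*(2*(-42 - 4)/(-4 - 4) - 1*(-27)) = (-24 - 20)*(2*(-46)/(-8) + 27) = -44*(2*(-1/8)*(-46) + 27) = -44*(23/2 + 27) = -44*77/2 = -1694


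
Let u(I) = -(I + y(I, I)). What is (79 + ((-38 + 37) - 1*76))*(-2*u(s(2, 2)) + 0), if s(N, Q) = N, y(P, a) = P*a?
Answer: 24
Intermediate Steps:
u(I) = -I - I**2 (u(I) = -(I + I*I) = -(I + I**2) = -I - I**2)
(79 + ((-38 + 37) - 1*76))*(-2*u(s(2, 2)) + 0) = (79 + ((-38 + 37) - 1*76))*(-4*(-1 - 1*2) + 0) = (79 + (-1 - 76))*(-4*(-1 - 2) + 0) = (79 - 77)*(-4*(-3) + 0) = 2*(-2*(-6) + 0) = 2*(12 + 0) = 2*12 = 24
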